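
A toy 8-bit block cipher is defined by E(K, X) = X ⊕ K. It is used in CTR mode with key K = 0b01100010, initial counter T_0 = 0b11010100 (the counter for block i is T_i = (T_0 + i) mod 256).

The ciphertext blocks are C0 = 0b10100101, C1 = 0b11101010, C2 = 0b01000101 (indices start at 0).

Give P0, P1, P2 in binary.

CTR decryption: S_i = E(K, T_i) where T_i is the counter for block i; P_i = C_i ⊕ S_i.
P0: T = 0b11010100, S = E(K, T) = 0b10110110; 0b10100101 ⊕ 0b10110110 = 0b00010011.
P1: T = 0b11010101, S = E(K, T) = 0b10110111; 0b11101010 ⊕ 0b10110111 = 0b01011101.
P2: T = 0b11010110, S = E(K, T) = 0b10110100; 0b01000101 ⊕ 0b10110100 = 0b11110001.

P0 = 0b00010011, P1 = 0b01011101, P2 = 0b11110001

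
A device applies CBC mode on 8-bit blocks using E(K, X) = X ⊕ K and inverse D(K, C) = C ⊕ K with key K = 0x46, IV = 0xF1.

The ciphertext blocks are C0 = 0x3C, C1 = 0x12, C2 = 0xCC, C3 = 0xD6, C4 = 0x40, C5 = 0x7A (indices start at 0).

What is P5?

CBC decryption: P_i = D(K, C_i) ⊕ C_{i−1}, with C_{−1} = IV.
P5: D(K, 0x7A) = 0x3C; 0x3C ⊕ 0x40 = 0x7C.

P5 = 0x7C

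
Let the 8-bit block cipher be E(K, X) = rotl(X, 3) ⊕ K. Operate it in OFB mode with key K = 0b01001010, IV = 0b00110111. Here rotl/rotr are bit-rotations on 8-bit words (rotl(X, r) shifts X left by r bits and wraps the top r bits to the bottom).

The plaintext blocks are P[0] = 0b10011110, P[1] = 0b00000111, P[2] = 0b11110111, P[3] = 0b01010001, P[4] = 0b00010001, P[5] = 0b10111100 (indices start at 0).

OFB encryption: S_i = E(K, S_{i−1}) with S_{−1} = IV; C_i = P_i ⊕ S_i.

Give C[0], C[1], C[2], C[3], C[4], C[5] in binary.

C[0]: S = E(K, 0b00110111) = 0b11110011; 0b10011110 ⊕ 0b11110011 = 0b01101101.
C[1]: S = E(K, 0b11110011) = 0b11010101; 0b00000111 ⊕ 0b11010101 = 0b11010010.
C[2]: S = E(K, 0b11010101) = 0b11100100; 0b11110111 ⊕ 0b11100100 = 0b00010011.
C[3]: S = E(K, 0b11100100) = 0b01101101; 0b01010001 ⊕ 0b01101101 = 0b00111100.
C[4]: S = E(K, 0b01101101) = 0b00100001; 0b00010001 ⊕ 0b00100001 = 0b00110000.
C[5]: S = E(K, 0b00100001) = 0b01000011; 0b10111100 ⊕ 0b01000011 = 0b11111111.

C[0] = 0b01101101, C[1] = 0b11010010, C[2] = 0b00010011, C[3] = 0b00111100, C[4] = 0b00110000, C[5] = 0b11111111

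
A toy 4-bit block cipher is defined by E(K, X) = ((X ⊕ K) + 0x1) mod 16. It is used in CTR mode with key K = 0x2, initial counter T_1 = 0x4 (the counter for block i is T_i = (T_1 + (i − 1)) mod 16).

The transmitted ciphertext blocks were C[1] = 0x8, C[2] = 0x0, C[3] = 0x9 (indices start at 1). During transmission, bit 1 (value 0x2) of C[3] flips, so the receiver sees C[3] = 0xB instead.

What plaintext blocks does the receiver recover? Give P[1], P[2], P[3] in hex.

CTR decryption: S_i = E(K, T_i) where T_i is the counter for block i; P_i = C_i ⊕ S_i.
Only C[3] changed, to 0xB. In CTR, a change in C_i flips the same bit in P_i only; the keystream is unaffected. Decrypting the received ciphertext:
P[1]: T = 0x4, S = E(K, T) = 0x7; 0x8 ⊕ 0x7 = 0xF.
P[2]: T = 0x5, S = E(K, T) = 0x8; 0x0 ⊕ 0x8 = 0x8.
P[3]: T = 0x6, S = E(K, T) = 0x5; 0xB ⊕ 0x5 = 0xE.
Blocks that differ from the original plaintext: P[3].

P[1] = 0xF, P[2] = 0x8, P[3] = 0xE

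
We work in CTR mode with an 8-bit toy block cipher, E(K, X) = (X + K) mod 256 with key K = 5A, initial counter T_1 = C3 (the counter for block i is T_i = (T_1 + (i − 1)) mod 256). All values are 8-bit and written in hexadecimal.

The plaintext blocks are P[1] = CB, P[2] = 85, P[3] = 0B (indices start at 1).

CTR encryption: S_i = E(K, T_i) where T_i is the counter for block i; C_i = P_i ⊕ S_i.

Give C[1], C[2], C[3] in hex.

C[1] = D6, C[2] = 9B, C[3] = 14

C[1]: T = C3, S = E(K, T) = 1D; CB ⊕ 1D = D6.
C[2]: T = C4, S = E(K, T) = 1E; 85 ⊕ 1E = 9B.
C[3]: T = C5, S = E(K, T) = 1F; 0B ⊕ 1F = 14.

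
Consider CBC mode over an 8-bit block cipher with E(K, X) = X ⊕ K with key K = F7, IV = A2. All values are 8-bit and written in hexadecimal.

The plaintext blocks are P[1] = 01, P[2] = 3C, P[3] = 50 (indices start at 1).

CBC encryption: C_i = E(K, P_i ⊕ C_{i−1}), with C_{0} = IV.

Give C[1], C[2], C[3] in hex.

C[1] = 54, C[2] = 9F, C[3] = 38

C[1]: P[1] ⊕ A2 = A3; E(K, A3) = 54.
C[2]: P[2] ⊕ 54 = 68; E(K, 68) = 9F.
C[3]: P[3] ⊕ 9F = CF; E(K, CF) = 38.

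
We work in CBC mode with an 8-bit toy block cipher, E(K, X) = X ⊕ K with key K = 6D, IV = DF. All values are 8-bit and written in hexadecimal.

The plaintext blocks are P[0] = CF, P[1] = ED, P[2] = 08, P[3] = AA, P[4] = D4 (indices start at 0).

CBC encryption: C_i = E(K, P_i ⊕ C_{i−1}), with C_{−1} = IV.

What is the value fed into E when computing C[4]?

8B

C[0]: P[0] ⊕ DF = 10; E(K, 10) = 7D.
C[1]: P[1] ⊕ 7D = 90; E(K, 90) = FD.
C[2]: P[2] ⊕ FD = F5; E(K, F5) = 98.
C[3]: P[3] ⊕ 98 = 32; E(K, 32) = 5F.
C[4]: P[4] ⊕ 5F = 8B; E(K, 8B) = E6.
So the input to E for block [4] is 8B.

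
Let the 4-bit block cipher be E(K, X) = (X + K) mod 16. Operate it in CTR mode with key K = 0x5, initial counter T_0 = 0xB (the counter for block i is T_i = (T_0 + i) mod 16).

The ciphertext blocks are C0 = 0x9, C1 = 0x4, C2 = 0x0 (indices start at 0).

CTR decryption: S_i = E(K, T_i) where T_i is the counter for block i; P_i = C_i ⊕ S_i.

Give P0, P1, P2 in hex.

P0: T = 0xB, S = E(K, T) = 0x0; 0x9 ⊕ 0x0 = 0x9.
P1: T = 0xC, S = E(K, T) = 0x1; 0x4 ⊕ 0x1 = 0x5.
P2: T = 0xD, S = E(K, T) = 0x2; 0x0 ⊕ 0x2 = 0x2.

P0 = 0x9, P1 = 0x5, P2 = 0x2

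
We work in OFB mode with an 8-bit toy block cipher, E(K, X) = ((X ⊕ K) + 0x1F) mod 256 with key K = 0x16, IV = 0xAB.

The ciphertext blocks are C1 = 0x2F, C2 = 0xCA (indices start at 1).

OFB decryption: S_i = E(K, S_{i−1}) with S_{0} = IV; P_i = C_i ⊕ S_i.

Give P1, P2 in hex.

P1 = 0xF3, P2 = 0x23

P1: S = E(K, 0xAB) = 0xDC; 0x2F ⊕ 0xDC = 0xF3.
P2: S = E(K, 0xDC) = 0xE9; 0xCA ⊕ 0xE9 = 0x23.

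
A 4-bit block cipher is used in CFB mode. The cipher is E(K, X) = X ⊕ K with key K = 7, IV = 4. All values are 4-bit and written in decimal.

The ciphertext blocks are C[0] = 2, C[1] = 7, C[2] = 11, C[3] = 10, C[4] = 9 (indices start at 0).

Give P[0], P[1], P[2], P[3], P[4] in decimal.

CFB decryption: P_i = C_i ⊕ E(K, C_{i−1}), with C_{−1} = IV.
P[0]: E(K, 4) = 3; 2 ⊕ 3 = 1.
P[1]: E(K, 2) = 5; 7 ⊕ 5 = 2.
P[2]: E(K, 7) = 0; 11 ⊕ 0 = 11.
P[3]: E(K, 11) = 12; 10 ⊕ 12 = 6.
P[4]: E(K, 10) = 13; 9 ⊕ 13 = 4.

P[0] = 1, P[1] = 2, P[2] = 11, P[3] = 6, P[4] = 4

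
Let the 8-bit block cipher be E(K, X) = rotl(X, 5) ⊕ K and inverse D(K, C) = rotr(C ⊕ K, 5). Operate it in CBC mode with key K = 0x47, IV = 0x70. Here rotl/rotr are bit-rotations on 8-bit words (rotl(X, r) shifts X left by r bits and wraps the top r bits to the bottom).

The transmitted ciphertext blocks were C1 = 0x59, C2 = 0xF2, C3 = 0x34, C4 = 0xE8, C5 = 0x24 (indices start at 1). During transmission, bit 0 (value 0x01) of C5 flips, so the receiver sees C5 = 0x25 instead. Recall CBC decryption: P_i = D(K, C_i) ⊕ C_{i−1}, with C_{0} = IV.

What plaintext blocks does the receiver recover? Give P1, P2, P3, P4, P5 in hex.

P1 = 0x80, P2 = 0xF4, P3 = 0x69, P4 = 0x49, P5 = 0xFB

Only C5 changed, to 0x25. In CBC, a change in C_i garbles P_i and flips the same bit in P_{i+1}. Decrypting the received ciphertext:
P1: D(K, 0x59) = 0xF0; 0xF0 ⊕ 0x70 = 0x80.
P2: D(K, 0xF2) = 0xAD; 0xAD ⊕ 0x59 = 0xF4.
P3: D(K, 0x34) = 0x9B; 0x9B ⊕ 0xF2 = 0x69.
P4: D(K, 0xE8) = 0x7D; 0x7D ⊕ 0x34 = 0x49.
P5: D(K, 0x25) = 0x13; 0x13 ⊕ 0xE8 = 0xFB.
Blocks that differ from the original plaintext: P5.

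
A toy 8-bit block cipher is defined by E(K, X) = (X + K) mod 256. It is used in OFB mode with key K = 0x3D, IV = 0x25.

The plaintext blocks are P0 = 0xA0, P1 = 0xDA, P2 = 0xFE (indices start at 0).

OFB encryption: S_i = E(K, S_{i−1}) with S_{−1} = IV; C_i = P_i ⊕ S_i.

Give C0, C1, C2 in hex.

C0 = 0xC2, C1 = 0x45, C2 = 0x22

C0: S = E(K, 0x25) = 0x62; 0xA0 ⊕ 0x62 = 0xC2.
C1: S = E(K, 0x62) = 0x9F; 0xDA ⊕ 0x9F = 0x45.
C2: S = E(K, 0x9F) = 0xDC; 0xFE ⊕ 0xDC = 0x22.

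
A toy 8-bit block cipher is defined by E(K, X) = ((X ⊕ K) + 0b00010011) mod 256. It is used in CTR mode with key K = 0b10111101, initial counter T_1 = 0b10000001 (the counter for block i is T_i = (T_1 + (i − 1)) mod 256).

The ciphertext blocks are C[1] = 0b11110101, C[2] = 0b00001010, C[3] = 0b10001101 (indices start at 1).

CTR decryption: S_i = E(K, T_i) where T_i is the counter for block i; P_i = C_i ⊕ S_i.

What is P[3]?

P[3]: T = 0b10000011, S = E(K, T) = 0b01010001; 0b10001101 ⊕ 0b01010001 = 0b11011100.

P[3] = 0b11011100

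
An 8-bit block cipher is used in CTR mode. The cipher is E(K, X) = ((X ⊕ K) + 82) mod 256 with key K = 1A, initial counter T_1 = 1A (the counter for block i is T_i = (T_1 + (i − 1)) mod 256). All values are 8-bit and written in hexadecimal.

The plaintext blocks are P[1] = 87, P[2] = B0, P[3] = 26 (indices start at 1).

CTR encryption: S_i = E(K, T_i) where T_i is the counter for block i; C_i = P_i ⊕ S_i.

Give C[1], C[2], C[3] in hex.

C[1] = 05, C[2] = 33, C[3] = AE

C[1]: T = 1A, S = E(K, T) = 82; 87 ⊕ 82 = 05.
C[2]: T = 1B, S = E(K, T) = 83; B0 ⊕ 83 = 33.
C[3]: T = 1C, S = E(K, T) = 88; 26 ⊕ 88 = AE.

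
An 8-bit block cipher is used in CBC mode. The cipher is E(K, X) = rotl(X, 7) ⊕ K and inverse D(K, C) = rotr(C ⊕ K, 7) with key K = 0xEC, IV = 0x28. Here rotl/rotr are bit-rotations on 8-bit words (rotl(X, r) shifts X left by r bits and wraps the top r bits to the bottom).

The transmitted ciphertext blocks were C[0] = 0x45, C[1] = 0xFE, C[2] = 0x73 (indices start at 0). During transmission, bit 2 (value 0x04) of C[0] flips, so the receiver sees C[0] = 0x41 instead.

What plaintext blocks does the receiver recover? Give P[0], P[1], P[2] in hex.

P[0] = 0x73, P[1] = 0x65, P[2] = 0xC1

CBC decryption: P_i = D(K, C_i) ⊕ C_{i−1}, with C_{−1} = IV.
Only C[0] changed, to 0x41. In CBC, a change in C_i garbles P_i and flips the same bit in P_{i+1}. Decrypting the received ciphertext:
P[0]: D(K, 0x41) = 0x5B; 0x5B ⊕ 0x28 = 0x73.
P[1]: D(K, 0xFE) = 0x24; 0x24 ⊕ 0x41 = 0x65.
P[2]: D(K, 0x73) = 0x3F; 0x3F ⊕ 0xFE = 0xC1.
Blocks that differ from the original plaintext: P[0], P[1].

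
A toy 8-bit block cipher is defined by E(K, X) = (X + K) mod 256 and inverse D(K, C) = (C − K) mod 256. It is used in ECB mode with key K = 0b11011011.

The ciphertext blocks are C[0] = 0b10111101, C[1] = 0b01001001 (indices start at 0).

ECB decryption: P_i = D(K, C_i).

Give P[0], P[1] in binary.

P[0]: D(K, 0b10111101) = 0b11100010.
P[1]: D(K, 0b01001001) = 0b01101110.

P[0] = 0b11100010, P[1] = 0b01101110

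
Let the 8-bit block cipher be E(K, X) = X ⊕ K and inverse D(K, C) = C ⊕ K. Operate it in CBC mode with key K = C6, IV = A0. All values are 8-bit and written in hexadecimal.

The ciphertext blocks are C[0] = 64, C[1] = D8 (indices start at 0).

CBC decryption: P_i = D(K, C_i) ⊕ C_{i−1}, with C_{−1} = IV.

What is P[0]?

P[0] = 02

P[0]: D(K, 64) = A2; A2 ⊕ A0 = 02.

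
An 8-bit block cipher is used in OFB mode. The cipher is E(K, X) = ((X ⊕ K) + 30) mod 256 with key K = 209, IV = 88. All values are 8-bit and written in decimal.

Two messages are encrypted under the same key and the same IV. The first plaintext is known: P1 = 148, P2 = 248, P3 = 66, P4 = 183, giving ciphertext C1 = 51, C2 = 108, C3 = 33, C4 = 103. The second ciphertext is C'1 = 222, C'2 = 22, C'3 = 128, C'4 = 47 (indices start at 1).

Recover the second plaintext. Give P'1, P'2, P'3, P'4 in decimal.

P'1 = 121, P'2 = 130, P'3 = 227, P'4 = 255

In OFB with a reused IV, both messages share the same keystream S_i, so C_i ⊕ C'_i = P_i ⊕ P'_i and thus P'_i = P_i ⊕ C_i ⊕ C'_i.
P'1: 148 ⊕ 51 ⊕ 222 = 121.
P'2: 248 ⊕ 108 ⊕ 22 = 130.
P'3: 66 ⊕ 33 ⊕ 128 = 227.
P'4: 183 ⊕ 103 ⊕ 47 = 255.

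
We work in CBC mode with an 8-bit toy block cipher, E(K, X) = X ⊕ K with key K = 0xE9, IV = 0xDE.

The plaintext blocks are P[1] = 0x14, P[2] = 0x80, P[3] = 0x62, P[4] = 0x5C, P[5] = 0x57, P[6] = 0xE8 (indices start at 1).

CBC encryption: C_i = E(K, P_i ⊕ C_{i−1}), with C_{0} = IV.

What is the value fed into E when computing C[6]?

0x22

C[1]: P[1] ⊕ 0xDE = 0xCA; E(K, 0xCA) = 0x23.
C[2]: P[2] ⊕ 0x23 = 0xA3; E(K, 0xA3) = 0x4A.
C[3]: P[3] ⊕ 0x4A = 0x28; E(K, 0x28) = 0xC1.
C[4]: P[4] ⊕ 0xC1 = 0x9D; E(K, 0x9D) = 0x74.
C[5]: P[5] ⊕ 0x74 = 0x23; E(K, 0x23) = 0xCA.
C[6]: P[6] ⊕ 0xCA = 0x22; E(K, 0x22) = 0xCB.
So the input to E for block [6] is 0x22.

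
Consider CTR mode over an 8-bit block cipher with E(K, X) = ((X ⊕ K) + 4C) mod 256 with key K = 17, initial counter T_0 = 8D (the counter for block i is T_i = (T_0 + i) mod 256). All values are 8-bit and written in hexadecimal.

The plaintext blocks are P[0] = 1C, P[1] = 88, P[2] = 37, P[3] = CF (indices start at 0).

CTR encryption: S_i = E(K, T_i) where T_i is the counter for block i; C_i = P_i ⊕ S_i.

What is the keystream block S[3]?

D3

C[0]: T = 8D, S = E(K, T) = E6; 1C ⊕ E6 = FA.
C[1]: T = 8E, S = E(K, T) = E5; 88 ⊕ E5 = 6D.
C[2]: T = 8F, S = E(K, T) = E4; 37 ⊕ E4 = D3.
C[3]: T = 90, S = E(K, T) = D3; CF ⊕ D3 = 1C.
So S[3] = D3.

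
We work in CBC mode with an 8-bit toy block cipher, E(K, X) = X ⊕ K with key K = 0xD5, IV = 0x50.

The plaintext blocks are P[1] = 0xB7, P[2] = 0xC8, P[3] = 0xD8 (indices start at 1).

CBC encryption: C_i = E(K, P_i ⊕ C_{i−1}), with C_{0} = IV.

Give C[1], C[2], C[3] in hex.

C[1] = 0x32, C[2] = 0x2F, C[3] = 0x22

C[1]: P[1] ⊕ 0x50 = 0xE7; E(K, 0xE7) = 0x32.
C[2]: P[2] ⊕ 0x32 = 0xFA; E(K, 0xFA) = 0x2F.
C[3]: P[3] ⊕ 0x2F = 0xF7; E(K, 0xF7) = 0x22.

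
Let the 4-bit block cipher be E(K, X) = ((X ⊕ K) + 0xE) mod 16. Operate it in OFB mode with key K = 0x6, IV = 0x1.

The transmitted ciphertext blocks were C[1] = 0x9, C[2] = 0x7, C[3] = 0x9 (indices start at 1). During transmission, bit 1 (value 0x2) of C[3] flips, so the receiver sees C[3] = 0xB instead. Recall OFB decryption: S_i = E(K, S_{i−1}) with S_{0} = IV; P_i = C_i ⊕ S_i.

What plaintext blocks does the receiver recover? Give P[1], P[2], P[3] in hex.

Only C[3] changed, to 0xB. In OFB, a change in C_i flips the same bit in P_i only; the keystream is unaffected. Decrypting the received ciphertext:
P[1]: S = E(K, 0x1) = 0x5; 0x9 ⊕ 0x5 = 0xC.
P[2]: S = E(K, 0x5) = 0x1; 0x7 ⊕ 0x1 = 0x6.
P[3]: S = E(K, 0x1) = 0x5; 0xB ⊕ 0x5 = 0xE.
Blocks that differ from the original plaintext: P[3].

P[1] = 0xC, P[2] = 0x6, P[3] = 0xE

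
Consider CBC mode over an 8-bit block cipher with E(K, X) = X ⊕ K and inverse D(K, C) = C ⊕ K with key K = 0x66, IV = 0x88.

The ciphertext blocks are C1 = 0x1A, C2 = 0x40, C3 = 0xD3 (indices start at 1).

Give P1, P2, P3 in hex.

CBC decryption: P_i = D(K, C_i) ⊕ C_{i−1}, with C_{0} = IV.
P1: D(K, 0x1A) = 0x7C; 0x7C ⊕ 0x88 = 0xF4.
P2: D(K, 0x40) = 0x26; 0x26 ⊕ 0x1A = 0x3C.
P3: D(K, 0xD3) = 0xB5; 0xB5 ⊕ 0x40 = 0xF5.

P1 = 0xF4, P2 = 0x3C, P3 = 0xF5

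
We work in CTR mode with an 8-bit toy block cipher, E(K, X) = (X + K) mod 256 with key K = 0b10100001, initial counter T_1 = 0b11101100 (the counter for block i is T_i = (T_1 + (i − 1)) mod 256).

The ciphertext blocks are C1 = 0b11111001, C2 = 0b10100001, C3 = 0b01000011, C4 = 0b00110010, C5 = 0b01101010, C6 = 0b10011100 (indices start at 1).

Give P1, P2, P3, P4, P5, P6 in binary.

P1 = 0b01110100, P2 = 0b00101111, P3 = 0b11001100, P4 = 0b10100010, P5 = 0b11111011, P6 = 0b00001110

CTR decryption: S_i = E(K, T_i) where T_i is the counter for block i; P_i = C_i ⊕ S_i.
P1: T = 0b11101100, S = E(K, T) = 0b10001101; 0b11111001 ⊕ 0b10001101 = 0b01110100.
P2: T = 0b11101101, S = E(K, T) = 0b10001110; 0b10100001 ⊕ 0b10001110 = 0b00101111.
P3: T = 0b11101110, S = E(K, T) = 0b10001111; 0b01000011 ⊕ 0b10001111 = 0b11001100.
P4: T = 0b11101111, S = E(K, T) = 0b10010000; 0b00110010 ⊕ 0b10010000 = 0b10100010.
P5: T = 0b11110000, S = E(K, T) = 0b10010001; 0b01101010 ⊕ 0b10010001 = 0b11111011.
P6: T = 0b11110001, S = E(K, T) = 0b10010010; 0b10011100 ⊕ 0b10010010 = 0b00001110.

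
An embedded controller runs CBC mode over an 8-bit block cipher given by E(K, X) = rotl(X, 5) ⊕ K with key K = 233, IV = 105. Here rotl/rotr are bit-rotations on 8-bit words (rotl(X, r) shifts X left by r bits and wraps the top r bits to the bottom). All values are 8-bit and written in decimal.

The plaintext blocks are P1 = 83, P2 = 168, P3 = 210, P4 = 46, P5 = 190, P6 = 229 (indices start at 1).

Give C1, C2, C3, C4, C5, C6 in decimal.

C1 = 174, C2 = 41, C3 = 150, C4 = 254, C5 = 225, C6 = 105

CBC encryption: C_i = E(K, P_i ⊕ C_{i−1}), with C_{0} = IV.
C1: P1 ⊕ 105 = 58; E(K, 58) = 174.
C2: P2 ⊕ 174 = 6; E(K, 6) = 41.
C3: P3 ⊕ 41 = 251; E(K, 251) = 150.
C4: P4 ⊕ 150 = 184; E(K, 184) = 254.
C5: P5 ⊕ 254 = 64; E(K, 64) = 225.
C6: P6 ⊕ 225 = 4; E(K, 4) = 105.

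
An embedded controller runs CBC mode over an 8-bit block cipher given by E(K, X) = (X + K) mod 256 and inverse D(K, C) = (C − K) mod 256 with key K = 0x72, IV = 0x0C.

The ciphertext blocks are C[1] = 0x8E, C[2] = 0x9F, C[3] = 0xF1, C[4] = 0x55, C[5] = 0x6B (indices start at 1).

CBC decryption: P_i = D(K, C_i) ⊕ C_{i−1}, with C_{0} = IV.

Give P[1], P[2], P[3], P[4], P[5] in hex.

P[1] = 0x10, P[2] = 0xA3, P[3] = 0xE0, P[4] = 0x12, P[5] = 0xAC

P[1]: D(K, 0x8E) = 0x1C; 0x1C ⊕ 0x0C = 0x10.
P[2]: D(K, 0x9F) = 0x2D; 0x2D ⊕ 0x8E = 0xA3.
P[3]: D(K, 0xF1) = 0x7F; 0x7F ⊕ 0x9F = 0xE0.
P[4]: D(K, 0x55) = 0xE3; 0xE3 ⊕ 0xF1 = 0x12.
P[5]: D(K, 0x6B) = 0xF9; 0xF9 ⊕ 0x55 = 0xAC.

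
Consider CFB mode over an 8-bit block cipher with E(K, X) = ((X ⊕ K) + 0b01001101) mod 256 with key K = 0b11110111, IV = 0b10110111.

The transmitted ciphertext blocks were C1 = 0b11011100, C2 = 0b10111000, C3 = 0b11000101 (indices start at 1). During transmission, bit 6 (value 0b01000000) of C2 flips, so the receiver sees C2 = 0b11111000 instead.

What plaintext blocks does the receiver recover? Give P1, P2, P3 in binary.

CFB decryption: P_i = C_i ⊕ E(K, C_{i−1}), with C_{0} = IV.
Only C2 changed, to 0b11111000. In CFB, a change in C_i flips the same bit in P_i and garbles P_{i+1}. Decrypting the received ciphertext:
P1: E(K, 0b10110111) = 0b10001101; 0b11011100 ⊕ 0b10001101 = 0b01010001.
P2: E(K, 0b11011100) = 0b01111000; 0b11111000 ⊕ 0b01111000 = 0b10000000.
P3: E(K, 0b11111000) = 0b01011100; 0b11000101 ⊕ 0b01011100 = 0b10011001.
Blocks that differ from the original plaintext: P2, P3.

P1 = 0b01010001, P2 = 0b10000000, P3 = 0b10011001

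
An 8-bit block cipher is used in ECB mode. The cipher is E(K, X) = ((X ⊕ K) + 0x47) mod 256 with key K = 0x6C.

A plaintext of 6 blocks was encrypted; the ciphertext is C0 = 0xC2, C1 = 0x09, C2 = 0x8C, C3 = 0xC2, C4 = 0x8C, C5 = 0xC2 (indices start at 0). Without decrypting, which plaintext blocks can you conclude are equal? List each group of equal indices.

P0 = P3 = P5; P2 = P4

ECB encrypts each block independently with the same key, so equal ciphertext blocks imply equal plaintext blocks.
C0 = C3 = C5 = 0xC2, so P0 = P3 = P5.
C2 = C4 = 0x8C, so P2 = P4.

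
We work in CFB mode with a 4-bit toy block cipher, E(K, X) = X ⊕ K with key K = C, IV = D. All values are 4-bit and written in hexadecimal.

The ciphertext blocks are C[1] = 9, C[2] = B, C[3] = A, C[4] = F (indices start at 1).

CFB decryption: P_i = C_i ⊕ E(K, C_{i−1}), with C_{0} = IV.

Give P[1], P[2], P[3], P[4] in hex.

P[1]: E(K, D) = 1; 9 ⊕ 1 = 8.
P[2]: E(K, 9) = 5; B ⊕ 5 = E.
P[3]: E(K, B) = 7; A ⊕ 7 = D.
P[4]: E(K, A) = 6; F ⊕ 6 = 9.

P[1] = 8, P[2] = E, P[3] = D, P[4] = 9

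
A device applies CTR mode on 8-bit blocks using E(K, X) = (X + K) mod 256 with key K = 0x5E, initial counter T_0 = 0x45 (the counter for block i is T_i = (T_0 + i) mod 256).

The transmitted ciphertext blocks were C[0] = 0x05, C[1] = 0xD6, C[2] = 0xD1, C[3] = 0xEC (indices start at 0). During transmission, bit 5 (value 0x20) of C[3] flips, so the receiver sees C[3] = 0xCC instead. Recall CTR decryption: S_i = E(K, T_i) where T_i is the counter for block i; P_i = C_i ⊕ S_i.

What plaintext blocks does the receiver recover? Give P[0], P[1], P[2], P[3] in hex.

P[0] = 0xA6, P[1] = 0x72, P[2] = 0x74, P[3] = 0x6A

Only C[3] changed, to 0xCC. In CTR, a change in C_i flips the same bit in P_i only; the keystream is unaffected. Decrypting the received ciphertext:
P[0]: T = 0x45, S = E(K, T) = 0xA3; 0x05 ⊕ 0xA3 = 0xA6.
P[1]: T = 0x46, S = E(K, T) = 0xA4; 0xD6 ⊕ 0xA4 = 0x72.
P[2]: T = 0x47, S = E(K, T) = 0xA5; 0xD1 ⊕ 0xA5 = 0x74.
P[3]: T = 0x48, S = E(K, T) = 0xA6; 0xCC ⊕ 0xA6 = 0x6A.
Blocks that differ from the original plaintext: P[3].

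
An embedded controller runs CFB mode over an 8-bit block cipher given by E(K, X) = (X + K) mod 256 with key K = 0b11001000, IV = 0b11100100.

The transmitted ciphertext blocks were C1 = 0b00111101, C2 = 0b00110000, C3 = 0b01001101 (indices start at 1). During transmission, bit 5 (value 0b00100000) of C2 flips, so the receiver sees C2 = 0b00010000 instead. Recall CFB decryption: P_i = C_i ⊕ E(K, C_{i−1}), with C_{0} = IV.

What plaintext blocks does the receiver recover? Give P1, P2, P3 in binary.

Only C2 changed, to 0b00010000. In CFB, a change in C_i flips the same bit in P_i and garbles P_{i+1}. Decrypting the received ciphertext:
P1: E(K, 0b11100100) = 0b10101100; 0b00111101 ⊕ 0b10101100 = 0b10010001.
P2: E(K, 0b00111101) = 0b00000101; 0b00010000 ⊕ 0b00000101 = 0b00010101.
P3: E(K, 0b00010000) = 0b11011000; 0b01001101 ⊕ 0b11011000 = 0b10010101.
Blocks that differ from the original plaintext: P2, P3.

P1 = 0b10010001, P2 = 0b00010101, P3 = 0b10010101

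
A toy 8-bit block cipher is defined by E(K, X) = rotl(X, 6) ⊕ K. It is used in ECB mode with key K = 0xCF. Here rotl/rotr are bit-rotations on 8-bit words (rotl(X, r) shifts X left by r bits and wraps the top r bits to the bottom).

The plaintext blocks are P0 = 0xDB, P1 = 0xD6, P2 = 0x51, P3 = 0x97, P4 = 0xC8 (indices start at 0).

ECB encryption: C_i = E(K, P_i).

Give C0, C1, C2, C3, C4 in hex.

C0 = 0x39, C1 = 0x7A, C2 = 0x9B, C3 = 0x2A, C4 = 0xFD

C0: E(K, 0xDB) = 0x39.
C1: E(K, 0xD6) = 0x7A.
C2: E(K, 0x51) = 0x9B.
C3: E(K, 0x97) = 0x2A.
C4: E(K, 0xC8) = 0xFD.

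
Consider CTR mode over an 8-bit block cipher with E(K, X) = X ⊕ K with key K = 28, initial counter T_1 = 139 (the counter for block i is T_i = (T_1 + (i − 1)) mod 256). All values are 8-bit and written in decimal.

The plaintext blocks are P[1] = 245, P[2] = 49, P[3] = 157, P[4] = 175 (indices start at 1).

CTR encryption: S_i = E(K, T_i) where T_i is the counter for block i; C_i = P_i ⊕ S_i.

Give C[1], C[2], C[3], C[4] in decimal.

C[1] = 98, C[2] = 161, C[3] = 12, C[4] = 61

C[1]: T = 139, S = E(K, T) = 151; 245 ⊕ 151 = 98.
C[2]: T = 140, S = E(K, T) = 144; 49 ⊕ 144 = 161.
C[3]: T = 141, S = E(K, T) = 145; 157 ⊕ 145 = 12.
C[4]: T = 142, S = E(K, T) = 146; 175 ⊕ 146 = 61.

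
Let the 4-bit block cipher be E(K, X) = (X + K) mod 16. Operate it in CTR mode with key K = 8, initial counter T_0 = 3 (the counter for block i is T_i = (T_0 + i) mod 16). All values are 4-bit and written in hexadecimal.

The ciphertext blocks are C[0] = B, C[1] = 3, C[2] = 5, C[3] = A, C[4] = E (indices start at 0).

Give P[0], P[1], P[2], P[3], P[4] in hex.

CTR decryption: S_i = E(K, T_i) where T_i is the counter for block i; P_i = C_i ⊕ S_i.
P[0]: T = 3, S = E(K, T) = B; B ⊕ B = 0.
P[1]: T = 4, S = E(K, T) = C; 3 ⊕ C = F.
P[2]: T = 5, S = E(K, T) = D; 5 ⊕ D = 8.
P[3]: T = 6, S = E(K, T) = E; A ⊕ E = 4.
P[4]: T = 7, S = E(K, T) = F; E ⊕ F = 1.

P[0] = 0, P[1] = F, P[2] = 8, P[3] = 4, P[4] = 1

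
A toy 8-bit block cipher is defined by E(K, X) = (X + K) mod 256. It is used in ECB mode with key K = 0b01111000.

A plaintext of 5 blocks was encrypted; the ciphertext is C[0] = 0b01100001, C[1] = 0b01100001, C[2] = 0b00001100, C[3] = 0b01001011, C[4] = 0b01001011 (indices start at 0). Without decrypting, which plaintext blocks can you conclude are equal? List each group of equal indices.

P[0] = P[1]; P[3] = P[4]

ECB encrypts each block independently with the same key, so equal ciphertext blocks imply equal plaintext blocks.
C[0] = C[1] = 0b01100001, so P[0] = P[1].
C[3] = C[4] = 0b01001011, so P[3] = P[4].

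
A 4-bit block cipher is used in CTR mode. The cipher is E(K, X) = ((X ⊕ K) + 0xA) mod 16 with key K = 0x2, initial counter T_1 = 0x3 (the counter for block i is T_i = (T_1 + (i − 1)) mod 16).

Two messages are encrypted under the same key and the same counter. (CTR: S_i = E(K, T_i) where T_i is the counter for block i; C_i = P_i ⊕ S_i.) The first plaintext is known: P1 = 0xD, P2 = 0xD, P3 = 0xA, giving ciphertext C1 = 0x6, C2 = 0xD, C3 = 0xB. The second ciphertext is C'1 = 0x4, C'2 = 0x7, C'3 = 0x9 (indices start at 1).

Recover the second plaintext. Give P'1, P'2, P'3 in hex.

In CTR with a reused counter, both messages share the same keystream S_i, so C_i ⊕ C'_i = P_i ⊕ P'_i and thus P'_i = P_i ⊕ C_i ⊕ C'_i.
P'1: 0xD ⊕ 0x6 ⊕ 0x4 = 0xF.
P'2: 0xD ⊕ 0xD ⊕ 0x7 = 0x7.
P'3: 0xA ⊕ 0xB ⊕ 0x9 = 0x8.

P'1 = 0xF, P'2 = 0x7, P'3 = 0x8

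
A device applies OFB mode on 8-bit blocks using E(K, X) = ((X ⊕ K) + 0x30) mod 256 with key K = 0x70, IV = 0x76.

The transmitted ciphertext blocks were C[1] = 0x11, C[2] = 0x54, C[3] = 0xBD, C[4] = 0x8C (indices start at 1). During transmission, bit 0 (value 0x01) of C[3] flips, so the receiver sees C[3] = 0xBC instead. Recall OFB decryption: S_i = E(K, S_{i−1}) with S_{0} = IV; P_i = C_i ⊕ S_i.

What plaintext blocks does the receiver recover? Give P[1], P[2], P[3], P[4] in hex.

Only C[3] changed, to 0xBC. In OFB, a change in C_i flips the same bit in P_i only; the keystream is unaffected. Decrypting the received ciphertext:
P[1]: S = E(K, 0x76) = 0x36; 0x11 ⊕ 0x36 = 0x27.
P[2]: S = E(K, 0x36) = 0x76; 0x54 ⊕ 0x76 = 0x22.
P[3]: S = E(K, 0x76) = 0x36; 0xBC ⊕ 0x36 = 0x8A.
P[4]: S = E(K, 0x36) = 0x76; 0x8C ⊕ 0x76 = 0xFA.
Blocks that differ from the original plaintext: P[3].

P[1] = 0x27, P[2] = 0x22, P[3] = 0x8A, P[4] = 0xFA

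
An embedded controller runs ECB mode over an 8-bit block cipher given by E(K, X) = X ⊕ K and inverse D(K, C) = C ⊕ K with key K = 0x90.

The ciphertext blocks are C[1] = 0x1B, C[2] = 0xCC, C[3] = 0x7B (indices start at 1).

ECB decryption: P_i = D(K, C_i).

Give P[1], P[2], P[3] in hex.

P[1]: D(K, 0x1B) = 0x8B.
P[2]: D(K, 0xCC) = 0x5C.
P[3]: D(K, 0x7B) = 0xEB.

P[1] = 0x8B, P[2] = 0x5C, P[3] = 0xEB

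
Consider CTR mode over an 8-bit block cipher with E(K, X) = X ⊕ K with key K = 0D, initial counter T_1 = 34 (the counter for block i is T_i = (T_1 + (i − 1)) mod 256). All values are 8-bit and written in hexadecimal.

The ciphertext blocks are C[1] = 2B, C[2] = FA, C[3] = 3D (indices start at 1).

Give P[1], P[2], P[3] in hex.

CTR decryption: S_i = E(K, T_i) where T_i is the counter for block i; P_i = C_i ⊕ S_i.
P[1]: T = 34, S = E(K, T) = 39; 2B ⊕ 39 = 12.
P[2]: T = 35, S = E(K, T) = 38; FA ⊕ 38 = C2.
P[3]: T = 36, S = E(K, T) = 3B; 3D ⊕ 3B = 06.

P[1] = 12, P[2] = C2, P[3] = 06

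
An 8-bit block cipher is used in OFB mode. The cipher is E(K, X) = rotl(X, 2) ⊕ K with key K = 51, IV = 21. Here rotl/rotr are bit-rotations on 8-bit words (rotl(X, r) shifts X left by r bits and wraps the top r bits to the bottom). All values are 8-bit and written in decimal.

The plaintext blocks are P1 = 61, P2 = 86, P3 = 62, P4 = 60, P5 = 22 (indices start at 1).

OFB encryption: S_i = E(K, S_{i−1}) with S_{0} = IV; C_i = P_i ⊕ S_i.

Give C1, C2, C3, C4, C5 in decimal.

C1 = 90, C2 = 248, C3 = 183, C4 = 41, C5 = 113

C1: S = E(K, 21) = 103; 61 ⊕ 103 = 90.
C2: S = E(K, 103) = 174; 86 ⊕ 174 = 248.
C3: S = E(K, 174) = 137; 62 ⊕ 137 = 183.
C4: S = E(K, 137) = 21; 60 ⊕ 21 = 41.
C5: S = E(K, 21) = 103; 22 ⊕ 103 = 113.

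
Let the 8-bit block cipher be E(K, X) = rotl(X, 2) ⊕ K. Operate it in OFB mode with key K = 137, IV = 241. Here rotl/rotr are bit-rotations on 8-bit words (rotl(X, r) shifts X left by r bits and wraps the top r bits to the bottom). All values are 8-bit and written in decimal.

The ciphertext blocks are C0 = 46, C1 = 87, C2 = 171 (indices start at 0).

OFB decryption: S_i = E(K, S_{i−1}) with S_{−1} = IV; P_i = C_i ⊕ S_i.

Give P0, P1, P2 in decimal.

P0 = 96, P1 = 231, P2 = 224

P0: S = E(K, 241) = 78; 46 ⊕ 78 = 96.
P1: S = E(K, 78) = 176; 87 ⊕ 176 = 231.
P2: S = E(K, 176) = 75; 171 ⊕ 75 = 224.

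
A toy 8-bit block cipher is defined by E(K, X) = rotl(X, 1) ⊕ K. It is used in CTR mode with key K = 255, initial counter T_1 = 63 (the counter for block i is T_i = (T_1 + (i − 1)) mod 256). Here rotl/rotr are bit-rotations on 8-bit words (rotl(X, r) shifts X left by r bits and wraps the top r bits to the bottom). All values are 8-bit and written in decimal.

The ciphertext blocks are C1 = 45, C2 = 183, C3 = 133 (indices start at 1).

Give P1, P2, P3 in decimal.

P1 = 172, P2 = 200, P3 = 248

CTR decryption: S_i = E(K, T_i) where T_i is the counter for block i; P_i = C_i ⊕ S_i.
P1: T = 63, S = E(K, T) = 129; 45 ⊕ 129 = 172.
P2: T = 64, S = E(K, T) = 127; 183 ⊕ 127 = 200.
P3: T = 65, S = E(K, T) = 125; 133 ⊕ 125 = 248.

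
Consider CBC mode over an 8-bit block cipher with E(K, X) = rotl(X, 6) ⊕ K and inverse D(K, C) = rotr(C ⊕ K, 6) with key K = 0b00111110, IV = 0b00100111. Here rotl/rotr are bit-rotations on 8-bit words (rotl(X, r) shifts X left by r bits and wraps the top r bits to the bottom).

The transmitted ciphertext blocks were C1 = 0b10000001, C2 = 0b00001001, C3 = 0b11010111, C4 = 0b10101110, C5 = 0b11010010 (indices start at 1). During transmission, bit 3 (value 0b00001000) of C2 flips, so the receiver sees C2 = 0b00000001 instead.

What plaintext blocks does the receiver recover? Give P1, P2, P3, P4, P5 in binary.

P1 = 0b11011001, P2 = 0b01111101, P3 = 0b10100110, P4 = 0b10010101, P5 = 0b00011101

CBC decryption: P_i = D(K, C_i) ⊕ C_{i−1}, with C_{0} = IV.
Only C2 changed, to 0b00000001. In CBC, a change in C_i garbles P_i and flips the same bit in P_{i+1}. Decrypting the received ciphertext:
P1: D(K, 0b10000001) = 0b11111110; 0b11111110 ⊕ 0b00100111 = 0b11011001.
P2: D(K, 0b00000001) = 0b11111100; 0b11111100 ⊕ 0b10000001 = 0b01111101.
P3: D(K, 0b11010111) = 0b10100111; 0b10100111 ⊕ 0b00000001 = 0b10100110.
P4: D(K, 0b10101110) = 0b01000010; 0b01000010 ⊕ 0b11010111 = 0b10010101.
P5: D(K, 0b11010010) = 0b10110011; 0b10110011 ⊕ 0b10101110 = 0b00011101.
Blocks that differ from the original plaintext: P2, P3.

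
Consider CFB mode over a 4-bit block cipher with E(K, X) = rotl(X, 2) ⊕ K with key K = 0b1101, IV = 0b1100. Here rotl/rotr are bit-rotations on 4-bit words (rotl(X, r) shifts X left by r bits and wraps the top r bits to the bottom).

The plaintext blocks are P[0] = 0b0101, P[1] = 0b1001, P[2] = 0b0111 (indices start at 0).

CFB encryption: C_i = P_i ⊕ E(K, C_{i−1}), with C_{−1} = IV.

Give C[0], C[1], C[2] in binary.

C[0]: E(K, 0b1100) = 0b1110; 0b0101 ⊕ 0b1110 = 0b1011.
C[1]: E(K, 0b1011) = 0b0011; 0b1001 ⊕ 0b0011 = 0b1010.
C[2]: E(K, 0b1010) = 0b0111; 0b0111 ⊕ 0b0111 = 0b0000.

C[0] = 0b1011, C[1] = 0b1010, C[2] = 0b0000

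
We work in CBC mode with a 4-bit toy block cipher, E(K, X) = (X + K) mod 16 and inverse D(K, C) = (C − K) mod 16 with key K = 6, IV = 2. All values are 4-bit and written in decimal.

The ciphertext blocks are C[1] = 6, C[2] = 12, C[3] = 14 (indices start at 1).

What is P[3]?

P[3] = 4

CBC decryption: P_i = D(K, C_i) ⊕ C_{i−1}, with C_{0} = IV.
P[3]: D(K, 14) = 8; 8 ⊕ 12 = 4.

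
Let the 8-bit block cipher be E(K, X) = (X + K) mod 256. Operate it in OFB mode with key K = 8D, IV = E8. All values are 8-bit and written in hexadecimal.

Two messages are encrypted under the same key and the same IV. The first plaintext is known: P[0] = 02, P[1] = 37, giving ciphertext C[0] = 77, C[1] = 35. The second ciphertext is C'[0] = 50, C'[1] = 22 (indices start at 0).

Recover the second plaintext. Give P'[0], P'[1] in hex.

P'[0] = 25, P'[1] = 20

In OFB with a reused IV, both messages share the same keystream S_i, so C_i ⊕ C'_i = P_i ⊕ P'_i and thus P'_i = P_i ⊕ C_i ⊕ C'_i.
P'[0]: 02 ⊕ 77 ⊕ 50 = 25.
P'[1]: 37 ⊕ 35 ⊕ 22 = 20.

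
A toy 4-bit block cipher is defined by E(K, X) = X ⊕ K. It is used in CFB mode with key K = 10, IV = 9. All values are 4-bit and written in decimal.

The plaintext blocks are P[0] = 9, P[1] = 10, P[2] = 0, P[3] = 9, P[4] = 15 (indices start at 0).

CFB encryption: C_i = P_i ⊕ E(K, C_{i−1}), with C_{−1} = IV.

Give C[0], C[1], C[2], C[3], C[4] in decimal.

C[0] = 10, C[1] = 10, C[2] = 0, C[3] = 3, C[4] = 6

C[0]: E(K, 9) = 3; 9 ⊕ 3 = 10.
C[1]: E(K, 10) = 0; 10 ⊕ 0 = 10.
C[2]: E(K, 10) = 0; 0 ⊕ 0 = 0.
C[3]: E(K, 0) = 10; 9 ⊕ 10 = 3.
C[4]: E(K, 3) = 9; 15 ⊕ 9 = 6.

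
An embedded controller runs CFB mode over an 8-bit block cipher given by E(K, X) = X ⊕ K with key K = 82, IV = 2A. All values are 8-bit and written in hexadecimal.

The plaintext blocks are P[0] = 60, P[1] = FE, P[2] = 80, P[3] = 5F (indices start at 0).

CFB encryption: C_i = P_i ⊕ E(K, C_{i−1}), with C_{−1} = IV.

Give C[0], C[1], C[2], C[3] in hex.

C[0] = C8, C[1] = B4, C[2] = B6, C[3] = 6B

C[0]: E(K, 2A) = A8; 60 ⊕ A8 = C8.
C[1]: E(K, C8) = 4A; FE ⊕ 4A = B4.
C[2]: E(K, B4) = 36; 80 ⊕ 36 = B6.
C[3]: E(K, B6) = 34; 5F ⊕ 34 = 6B.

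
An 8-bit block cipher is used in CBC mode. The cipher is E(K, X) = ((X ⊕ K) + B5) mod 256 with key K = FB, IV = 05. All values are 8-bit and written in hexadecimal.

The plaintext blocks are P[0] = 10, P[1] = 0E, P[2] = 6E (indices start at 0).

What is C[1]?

CBC encryption: C_i = E(K, P_i ⊕ C_{i−1}), with C_{−1} = IV.
C[0]: P[0] ⊕ 05 = 15; E(K, 15) = A3.
C[1]: P[1] ⊕ A3 = AD; E(K, AD) = 0B.

C[1] = 0B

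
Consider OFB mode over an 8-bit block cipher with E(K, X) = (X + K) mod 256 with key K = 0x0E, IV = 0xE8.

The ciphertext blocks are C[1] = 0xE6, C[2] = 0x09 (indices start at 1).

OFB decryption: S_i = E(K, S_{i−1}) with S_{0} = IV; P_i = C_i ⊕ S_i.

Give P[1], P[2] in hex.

P[1]: S = E(K, 0xE8) = 0xF6; 0xE6 ⊕ 0xF6 = 0x10.
P[2]: S = E(K, 0xF6) = 0x04; 0x09 ⊕ 0x04 = 0x0D.

P[1] = 0x10, P[2] = 0x0D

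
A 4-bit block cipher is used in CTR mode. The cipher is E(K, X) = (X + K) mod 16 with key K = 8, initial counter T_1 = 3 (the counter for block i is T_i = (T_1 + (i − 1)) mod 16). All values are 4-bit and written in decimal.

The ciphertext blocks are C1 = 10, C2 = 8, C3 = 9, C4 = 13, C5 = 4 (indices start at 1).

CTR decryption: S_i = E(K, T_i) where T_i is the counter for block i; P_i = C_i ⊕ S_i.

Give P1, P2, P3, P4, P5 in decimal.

P1 = 1, P2 = 4, P3 = 4, P4 = 3, P5 = 11

P1: T = 3, S = E(K, T) = 11; 10 ⊕ 11 = 1.
P2: T = 4, S = E(K, T) = 12; 8 ⊕ 12 = 4.
P3: T = 5, S = E(K, T) = 13; 9 ⊕ 13 = 4.
P4: T = 6, S = E(K, T) = 14; 13 ⊕ 14 = 3.
P5: T = 7, S = E(K, T) = 15; 4 ⊕ 15 = 11.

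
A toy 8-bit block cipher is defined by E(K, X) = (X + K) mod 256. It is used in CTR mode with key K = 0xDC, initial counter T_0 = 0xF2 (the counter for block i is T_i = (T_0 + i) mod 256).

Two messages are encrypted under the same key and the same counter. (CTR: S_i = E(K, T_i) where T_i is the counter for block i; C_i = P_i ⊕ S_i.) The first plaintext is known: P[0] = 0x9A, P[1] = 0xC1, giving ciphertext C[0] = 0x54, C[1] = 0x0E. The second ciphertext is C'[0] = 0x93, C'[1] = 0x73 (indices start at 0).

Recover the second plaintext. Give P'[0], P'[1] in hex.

P'[0] = 0x5D, P'[1] = 0xBC

In CTR with a reused counter, both messages share the same keystream S_i, so C_i ⊕ C'_i = P_i ⊕ P'_i and thus P'_i = P_i ⊕ C_i ⊕ C'_i.
P'[0]: 0x9A ⊕ 0x54 ⊕ 0x93 = 0x5D.
P'[1]: 0xC1 ⊕ 0x0E ⊕ 0x73 = 0xBC.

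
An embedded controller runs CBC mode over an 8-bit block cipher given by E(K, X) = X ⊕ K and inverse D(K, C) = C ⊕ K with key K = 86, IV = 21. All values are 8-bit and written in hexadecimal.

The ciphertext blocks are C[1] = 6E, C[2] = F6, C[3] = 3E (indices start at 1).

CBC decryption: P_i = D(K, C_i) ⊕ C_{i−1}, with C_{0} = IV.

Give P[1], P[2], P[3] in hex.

P[1]: D(K, 6E) = E8; E8 ⊕ 21 = C9.
P[2]: D(K, F6) = 70; 70 ⊕ 6E = 1E.
P[3]: D(K, 3E) = B8; B8 ⊕ F6 = 4E.

P[1] = C9, P[2] = 1E, P[3] = 4E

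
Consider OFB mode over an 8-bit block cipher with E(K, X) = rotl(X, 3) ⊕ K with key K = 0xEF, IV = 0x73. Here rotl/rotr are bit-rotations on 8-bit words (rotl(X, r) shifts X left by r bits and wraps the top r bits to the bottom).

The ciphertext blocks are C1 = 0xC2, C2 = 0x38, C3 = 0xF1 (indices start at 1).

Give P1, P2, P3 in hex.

P1 = 0xB6, P2 = 0x74, P3 = 0x7C

OFB decryption: S_i = E(K, S_{i−1}) with S_{0} = IV; P_i = C_i ⊕ S_i.
P1: S = E(K, 0x73) = 0x74; 0xC2 ⊕ 0x74 = 0xB6.
P2: S = E(K, 0x74) = 0x4C; 0x38 ⊕ 0x4C = 0x74.
P3: S = E(K, 0x4C) = 0x8D; 0xF1 ⊕ 0x8D = 0x7C.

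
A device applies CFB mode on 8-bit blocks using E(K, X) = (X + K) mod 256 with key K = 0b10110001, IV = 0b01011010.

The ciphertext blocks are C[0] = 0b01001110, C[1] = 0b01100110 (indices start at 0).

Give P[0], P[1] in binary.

CFB decryption: P_i = C_i ⊕ E(K, C_{i−1}), with C_{−1} = IV.
P[0]: E(K, 0b01011010) = 0b00001011; 0b01001110 ⊕ 0b00001011 = 0b01000101.
P[1]: E(K, 0b01001110) = 0b11111111; 0b01100110 ⊕ 0b11111111 = 0b10011001.

P[0] = 0b01000101, P[1] = 0b10011001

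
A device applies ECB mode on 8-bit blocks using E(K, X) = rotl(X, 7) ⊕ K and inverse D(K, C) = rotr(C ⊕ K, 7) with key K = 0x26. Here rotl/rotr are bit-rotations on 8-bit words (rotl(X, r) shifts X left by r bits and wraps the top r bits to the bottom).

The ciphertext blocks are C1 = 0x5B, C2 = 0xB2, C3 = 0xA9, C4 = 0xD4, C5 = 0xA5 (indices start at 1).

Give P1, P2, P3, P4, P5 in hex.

P1 = 0xFA, P2 = 0x29, P3 = 0x1F, P4 = 0xE5, P5 = 0x07

ECB decryption: P_i = D(K, C_i).
P1: D(K, 0x5B) = 0xFA.
P2: D(K, 0xB2) = 0x29.
P3: D(K, 0xA9) = 0x1F.
P4: D(K, 0xD4) = 0xE5.
P5: D(K, 0xA5) = 0x07.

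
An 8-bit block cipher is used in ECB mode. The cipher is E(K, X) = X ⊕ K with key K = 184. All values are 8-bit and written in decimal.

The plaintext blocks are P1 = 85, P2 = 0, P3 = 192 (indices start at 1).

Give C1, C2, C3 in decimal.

C1 = 237, C2 = 184, C3 = 120

ECB encryption: C_i = E(K, P_i).
C1: E(K, 85) = 237.
C2: E(K, 0) = 184.
C3: E(K, 192) = 120.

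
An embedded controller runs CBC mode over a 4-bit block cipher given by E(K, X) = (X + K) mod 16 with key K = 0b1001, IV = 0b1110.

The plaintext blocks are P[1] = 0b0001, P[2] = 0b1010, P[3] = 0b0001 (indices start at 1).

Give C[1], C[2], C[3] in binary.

CBC encryption: C_i = E(K, P_i ⊕ C_{i−1}), with C_{0} = IV.
C[1]: P[1] ⊕ 0b1110 = 0b1111; E(K, 0b1111) = 0b1000.
C[2]: P[2] ⊕ 0b1000 = 0b0010; E(K, 0b0010) = 0b1011.
C[3]: P[3] ⊕ 0b1011 = 0b1010; E(K, 0b1010) = 0b0011.

C[1] = 0b1000, C[2] = 0b1011, C[3] = 0b0011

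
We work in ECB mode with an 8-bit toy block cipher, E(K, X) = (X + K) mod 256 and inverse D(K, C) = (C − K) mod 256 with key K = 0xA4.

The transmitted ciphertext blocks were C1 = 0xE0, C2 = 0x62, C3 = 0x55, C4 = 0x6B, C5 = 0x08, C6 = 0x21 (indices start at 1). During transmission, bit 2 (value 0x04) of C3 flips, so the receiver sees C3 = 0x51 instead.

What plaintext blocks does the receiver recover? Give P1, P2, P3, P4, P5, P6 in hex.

P1 = 0x3C, P2 = 0xBE, P3 = 0xAD, P4 = 0xC7, P5 = 0x64, P6 = 0x7D

ECB decryption: P_i = D(K, C_i).
Only C3 changed, to 0x51. In ECB, a change in C_i affects only P_i. Decrypting the received ciphertext:
P1: D(K, 0xE0) = 0x3C.
P2: D(K, 0x62) = 0xBE.
P3: D(K, 0x51) = 0xAD.
P4: D(K, 0x6B) = 0xC7.
P5: D(K, 0x08) = 0x64.
P6: D(K, 0x21) = 0x7D.
Blocks that differ from the original plaintext: P3.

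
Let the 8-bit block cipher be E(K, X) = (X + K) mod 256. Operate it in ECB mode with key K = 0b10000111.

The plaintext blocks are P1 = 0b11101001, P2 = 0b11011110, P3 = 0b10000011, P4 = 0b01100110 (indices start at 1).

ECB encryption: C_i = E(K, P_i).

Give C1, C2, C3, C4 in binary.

C1: E(K, 0b11101001) = 0b01110000.
C2: E(K, 0b11011110) = 0b01100101.
C3: E(K, 0b10000011) = 0b00001010.
C4: E(K, 0b01100110) = 0b11101101.

C1 = 0b01110000, C2 = 0b01100101, C3 = 0b00001010, C4 = 0b11101101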